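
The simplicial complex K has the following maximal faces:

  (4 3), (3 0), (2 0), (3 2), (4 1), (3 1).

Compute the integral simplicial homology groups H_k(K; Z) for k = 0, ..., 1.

Take the total order 0 < 1 < 2 < 3 < 4 on the vertex set. Then K (dimension 1) consists of the simplices:

  0-simplices (5): [0], [1], [2], [3], [4]
  1-simplices (6): [0,2], [0,3], [1,3], [1,4], [2,3], [3,4]

giving chain groups C_0 ≅ Z^5, C_1 ≅ Z^6.

Boundary ∂_1: C_1 → C_0 is given by ∂[p,q] = [q] − [p].
As a 5×6 matrix over Z this has rank 4, with invariant factors (1,1,1,1).

From H_k ≅ ker(∂_k) / im(∂_{k+1}) we obtain:

  H_0: rank C_0 − rank ∂_1 = 5 − 4 = 1, and the invariant factors of ∂_1 are all 1, so H_0 = Z.
  H_1: rank ker ∂_1 − rank ∂_2 = (6 − 4) − 0 = 2, and there is no ∂_2, so H_1 = Z^2.

(K is a triangulation of a wedge of 2 circles.)

H_0 = Z,  H_1 = Z^2.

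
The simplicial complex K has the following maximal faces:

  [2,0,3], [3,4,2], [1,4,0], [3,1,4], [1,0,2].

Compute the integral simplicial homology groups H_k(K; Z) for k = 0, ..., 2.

Take the total order 0 < 1 < 2 < 3 < 4 on the vertex set. Then K (dimension 2) consists of the simplices:

  0-simplices (5): [0], [1], [2], [3], [4]
  1-simplices (10): [0,1], [0,2], [0,3], [0,4], [1,2], [1,3], [1,4], [2,3], [2,4], [3,4]
  2-simplices (5): [0,1,2], [0,1,4], [0,2,3], [1,3,4], [2,3,4]

so the chain groups are C_0 ≅ Z^5, C_1 ≅ Z^10, C_2 ≅ Z^5.

Boundary ∂_1: C_1 → C_0 maps an edge to its endpoints' difference, ∂[p,q] = q − p. For instance
  ∂[0,2] = [2] − [0].
This gives a 5×10 integer matrix of rank 4; reducing to Smith normal form yields diagonal entries (1,1,1,1).

Boundary ∂_2: C_2 → C_1 maps a triangle to the signed sum of its edges. For instance
  ∂[2,3,4] = [3,4] − [2,4] + [2,3],
  ∂[0,1,2] = [1,2] − [0,2] + [0,1].
This gives a 10×5 integer matrix of rank 5; reducing to Smith normal form yields diagonal entries (1,1,1,1,1).

Now H_k = ker ∂_k / im ∂_{k+1}, so:

  H_0: rank C_0 − rank ∂_1 = 5 − 4 = 1, and the invariant factors of ∂_1 are all 1, so H_0 = Z.
  H_1: rank ker ∂_1 − rank ∂_2 = (10 − 4) − 5 = 1, and the invariant factors of ∂_2 are all 1, so H_1 = Z.
  H_2: rank ker ∂_2 − rank ∂_3 = (5 − 5) − 0 = 0, and there is no ∂_3, so H_2 = 0.

As a check, the Euler characteristic is 5 − 10 + 5 = 0, which agrees with 1 − 1 + 0 = 0.

H_0 ≅ Z,  H_1 ≅ Z,  H_2 = 0.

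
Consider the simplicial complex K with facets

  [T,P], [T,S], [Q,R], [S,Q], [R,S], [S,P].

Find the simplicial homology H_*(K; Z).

We work with the vertex ordering P < Q < R < S < T. The simplices of K, each written with vertices in increasing order, are:

  0-simplices (5): P, Q, R, S, T
  1-simplices (6): PS, PT, QR, QS, RS, ST

so the chain groups are C_0 ≅ Z^5, C_1 ≅ Z^6.

Boundary ∂_1: C_1 → C_0 maps an edge to its endpoints' difference, ∂[p,q] = q − p. For instance
  ∂PS = S − P.
This gives a 5×6 integer matrix of rank 4; reducing to Smith normal form yields diagonal entries (1,1,1,1).

From H_k ≅ ker(∂_k) / im(∂_{k+1}) we obtain:

  H_0: rank C_0 − rank ∂_1 = 5 − 4 = 1, and the invariant factors of ∂_1 are all 1, so H_0 ≅ Z.
  H_1: rank ker ∂_1 − rank ∂_2 = (6 − 4) − 0 = 2, and there is no ∂_2, so H_1 ≅ Z^2.

As a check, the Euler characteristic is 5 − 6 = -1, which agrees with 1 − 2 = -1.
(K is a triangulation of a wedge of 2 circles.)

H_0 = Z,  H_1 = Z^2.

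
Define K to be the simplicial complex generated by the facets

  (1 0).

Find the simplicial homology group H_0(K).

H_0 = Z.

We work with the vertex ordering 0 < 1. The simplices of K, each written with vertices in increasing order, are:

  0-simplices (2): [0], [1]
  1-simplices (1): [0,1]

Hence C_0 ≅ Z^2, C_1 ≅ Z^1.

∂_1: C_1 → C_0 is given by ∂[p,q] = [q] − [p]. For instance
  ∂[0,1] = [1] − [0].
This gives a 2×1 integer matrix of rank 1; reducing to Smith normal form yields diagonal entries (1).

Now H_k = ker ∂_k / im ∂_{k+1}, so:

  H_0: rank C_0 − rank ∂_1 = 2 − 1 = 1, and the invariant factors of ∂_1 are all 1, so H_0 = Z.

(K is a triangulation of the 1-simplex.)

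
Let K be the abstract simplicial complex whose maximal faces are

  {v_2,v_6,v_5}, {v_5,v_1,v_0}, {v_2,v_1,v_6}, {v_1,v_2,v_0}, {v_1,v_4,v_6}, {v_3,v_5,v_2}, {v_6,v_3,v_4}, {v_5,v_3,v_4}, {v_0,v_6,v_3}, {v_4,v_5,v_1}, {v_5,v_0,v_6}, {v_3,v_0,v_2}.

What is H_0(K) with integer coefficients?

H_0 ≅ Z.

Take the total order v_0 < v_1 < v_2 < v_3 < v_4 < v_5 < v_6 on the vertex set. Then K (dimension 2) consists of the simplices:

  0-simplices (7): [v_0], [v_1], [v_2], [v_3], [v_4], [v_5], [v_6]
  1-simplices (18): (18 of them)
  2-simplices (12): (12 of them)

giving chain groups C_0 ≅ Z^7, C_1 ≅ Z^18, C_2 ≅ Z^12.

∂_1: C_1 → C_0 maps an edge to its endpoints' difference, ∂[p,q] = q − p. For instance
  ∂[v_4,v_6] = [v_6] − [v_4].
The 7×18 boundary matrix has rank 6 and Smith normal form diag(1,1,1,1,1,1).

Boundary ∂_2: C_2 → C_1 maps a triangle to the signed sum of its edges. For instance
  ∂[v_0,v_1,v_2] = [v_1,v_2] − [v_0,v_2] + [v_0,v_1],
  ∂[v_0,v_1,v_5] = [v_1,v_5] − [v_0,v_5] + [v_0,v_1].
This gives a 18×12 integer matrix of rank 12; reducing to Smith normal form yields diagonal entries (1,1,1,1,1,1,1,1,1,1,1,2).

Reading off H_k = ker ∂_k / im ∂_{k+1}:

  H_0: rank C_0 − rank ∂_1 = 7 − 6 = 1, and the invariant factors of ∂_1 are all 1, so H_0 ≅ Z.

(K is a triangulation of the real projective plane RP^2.)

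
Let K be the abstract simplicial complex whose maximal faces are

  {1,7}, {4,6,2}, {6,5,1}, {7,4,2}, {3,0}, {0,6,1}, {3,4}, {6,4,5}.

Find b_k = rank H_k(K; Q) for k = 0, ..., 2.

b_0 = 1, b_1 = 2, b_2 = 0.

We work with the vertex ordering 0 < 1 < 2 < 3 < 4 < 5 < 6 < 7. The simplices of K, each written with vertices in increasing order, are:

  0-simplices (8): [0], [1], [2], [3], [4], [5], [6], [7]
  1-simplices (14): [0,1], [0,3], [0,6], [1,5], [1,6], [1,7], [2,4], [2,6], [2,7], [3,4], [4,5], [4,6], [4,7], [5,6]
  2-simplices (5): [0,1,6], [1,5,6], [2,4,6], [2,4,7], [4,5,6]

Hence C_0 ≅ Z^8, C_1 ≅ Z^14, C_2 ≅ Z^5.

∂_1: C_1 → C_0 sends each edge [p,q] (with p < q) to q − p.
The resulting 8×14 matrix has rank 7, and its Smith normal form has invariant factors (1,1,1,1,1,1,1).

Boundary ∂_2: C_2 → C_1 acts by ∂[p,q,r] = [q,r] − [p,r] + [p,q]. For instance
  ∂[1,5,6] = [5,6] − [1,6] + [1,5],
  ∂[4,5,6] = [5,6] − [4,6] + [4,5].
This gives a 14×5 integer matrix of rank 5; reducing to Smith normal form yields diagonal entries (1,1,1,1,1).

Computing H_k = (kernel of ∂_k) / (image of ∂_{k+1}):

  H_0: rank C_0 − rank ∂_1 = 8 − 7 = 1, and the invariant factors of ∂_1 are all 1, so H_0 = Z.
  H_1: rank ker ∂_1 − rank ∂_2 = (14 − 7) − 5 = 2, and the invariant factors of ∂_2 are all 1, so H_1 = Z^2.
  H_2: rank ker ∂_2 − rank ∂_3 = (5 − 5) − 0 = 0, and there is no ∂_3, so H_2 = 0.

Hence the Betti numbers are b_0 = 1, b_1 = 2, b_2 = 0.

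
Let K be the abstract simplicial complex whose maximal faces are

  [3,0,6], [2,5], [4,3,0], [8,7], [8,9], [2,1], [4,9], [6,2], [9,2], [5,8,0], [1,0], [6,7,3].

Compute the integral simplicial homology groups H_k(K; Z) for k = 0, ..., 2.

H_0 ≅ Z,  H_1 ≅ Z^5,  H_2 = 0.

Order the vertices as 0 < 1 < 2 < 3 < 4 < 5 < 6 < 7 < 8 < 9. Listing each simplex with vertices in this order, K has dimension 2 with simplices:

  0-simplices (10): [0], [1], [2], [3], [4], [5], [6], [7], [8], [9]
  1-simplices (18): [0,1], [0,3], [0,4], [0,5], [0,6], [0,8], [1,2], [2,5], [2,6], [2,9], [3,4], [3,6], [3,7], [4,9], [5,8], [6,7], [7,8], [8,9]
  2-simplices (4): [0,3,4], [0,3,6], [0,5,8], [3,6,7]

Hence C_0 ≅ Z^10, C_1 ≅ Z^18, C_2 ≅ Z^4.

The boundary map ∂_1: C_1 → C_0 sends each edge [p,q] (with p < q) to q − p. For instance
  ∂[3,4] = [4] − [3].
This gives a 10×18 integer matrix of rank 9; reducing to Smith normal form yields diagonal entries (1,1,1,1,1,1,1,1,1).

The boundary map ∂_2: C_2 → C_1 acts by ∂[p,q,r] = [q,r] − [p,r] + [p,q]. For instance
  ∂[0,5,8] = [5,8] − [0,8] + [0,5],
  ∂[0,3,6] = [3,6] − [0,6] + [0,3].
This gives a 18×4 integer matrix of rank 4; reducing to Smith normal form yields diagonal entries (1,1,1,1).

Reading off H_k = ker ∂_k / im ∂_{k+1}:

  H_0: rank C_0 − rank ∂_1 = 10 − 9 = 1, and the invariant factors of ∂_1 are all 1, so H_0 = Z.
  H_1: rank ker ∂_1 − rank ∂_2 = (18 − 9) − 4 = 5, and the invariant factors of ∂_2 are all 1, so H_1 = Z^5.
  H_2: rank ker ∂_2 − rank ∂_3 = (4 − 4) − 0 = 0, and there is no ∂_3, so H_2 = 0.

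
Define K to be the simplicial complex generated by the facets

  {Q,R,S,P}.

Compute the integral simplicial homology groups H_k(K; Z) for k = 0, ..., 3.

Take the total order P < Q < R < S on the vertex set. Then K (dimension 3) consists of the simplices:

  0-simplices (4): P, Q, R, S
  1-simplices (6): PQ, PR, PS, QR, QS, RS
  2-simplices (4): PQR, PQS, PRS, QRS
  3-simplices (1): PQRS

so the chain groups are C_0 ≅ Z^4, C_1 ≅ Z^6, C_2 ≅ Z^4, C_3 ≅ Z^1.

The boundary map ∂_1: C_1 → C_0 sends each edge [p,q] (with p < q) to q − p. For instance
  ∂RS = S − R.
As a 4×6 matrix over Z this has rank 3, with invariant factors (1,1,1).

Boundary ∂_2: C_2 → C_1 sends each 2-simplex [p,q,r] to [q,r] − [p,r] + [p,q]. For instance
  ∂PQR = QR − PR + PQ,
  ∂QRS = RS − QS + QR.
As a 6×4 matrix over Z this has rank 3, with invariant factors (1,1,1).

Boundary ∂_3: C_3 → C_2 sends each 3-simplex σ to the alternating sum Σ_i (−1)^i (σ with its i-th vertex removed). For instance
  ∂PQRS = QRS − PRS + PQS − PQR.
The resulting 4×1 matrix has rank 1, and its Smith normal form has invariant factors (1).

Reading off H_k = ker ∂_k / im ∂_{k+1}:

  H_0: rank C_0 − rank ∂_1 = 4 − 3 = 1, and the invariant factors of ∂_1 are all 1, so H_0 ≅ Z.
  H_1: rank ker ∂_1 − rank ∂_2 = (6 − 3) − 3 = 0, and the invariant factors of ∂_2 are all 1, so H_1 ≅ 0.
  H_2: rank ker ∂_2 − rank ∂_3 = (4 − 3) − 1 = 0, and the invariant factors of ∂_3 are all 1, so H_2 ≅ 0.
  H_3: rank ker ∂_3 − rank ∂_4 = (1 − 1) − 0 = 0, and there is no ∂_4, so H_3 ≅ 0.

(K is a triangulation of the 3-simplex.)

H_0 ≅ Z,  H_1 = 0,  H_2 = 0,  H_3 = 0.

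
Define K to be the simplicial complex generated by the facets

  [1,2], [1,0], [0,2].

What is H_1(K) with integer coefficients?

H_1 ≅ Z.

Take the total order 0 < 1 < 2 on the vertex set. Then K (dimension 1) consists of the simplices:

  0-simplices (3): [0], [1], [2]
  1-simplices (3): [0,1], [0,2], [1,2]

Hence C_0 ≅ Z^3, C_1 ≅ Z^3.

The boundary map ∂_1: C_1 → C_0 is given by ∂[p,q] = [q] − [p]. For instance
  ∂[1,2] = [2] − [1].
This gives a 3×3 integer matrix of rank 2; reducing to Smith normal form yields diagonal entries (1,1).

From H_k ≅ ker(∂_k) / im(∂_{k+1}) we obtain:

  H_1: rank ker ∂_1 − rank ∂_2 = (3 − 2) − 0 = 1, and there is no ∂_2, so H_1 = Z.

(K is a triangulation of the circle S^1.)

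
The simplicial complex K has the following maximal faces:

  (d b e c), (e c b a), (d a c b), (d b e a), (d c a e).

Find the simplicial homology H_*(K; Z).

H_0 ≅ Z,  H_1 = 0,  H_2 = 0,  H_3 ≅ Z.

K has 5 vertices, 10 edges, 10 triangles, 5 3-simplices.
rank ∂_0 = 0, rank ∂_1 = 4 ⇒ b_0 = 5 − 0 − 4 = 1; all invariant factors of ∂_1 are 1 so no torsion. So H_0 ≅ Z.
rank ∂_1 = 4, rank ∂_2 = 6 ⇒ b_1 = 10 − 4 − 6 = 0; all invariant factors of ∂_2 are 1 so no torsion. So H_1 ≅ 0.
rank ∂_2 = 6, rank ∂_3 = 4 ⇒ b_2 = 10 − 6 − 4 = 0; all invariant factors of ∂_3 are 1 so no torsion. So H_2 ≅ 0.
rank ∂_3 = 4, rank ∂_4 = 0 ⇒ b_3 = 5 − 4 − 0 = 1. So H_3 ≅ Z.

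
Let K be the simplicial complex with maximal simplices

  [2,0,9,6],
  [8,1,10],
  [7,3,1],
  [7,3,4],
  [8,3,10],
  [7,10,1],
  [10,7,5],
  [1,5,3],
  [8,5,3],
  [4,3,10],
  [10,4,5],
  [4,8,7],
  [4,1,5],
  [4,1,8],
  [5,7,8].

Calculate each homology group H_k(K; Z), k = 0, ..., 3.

H_0 = Z^2,  H_1 = Z^2,  H_2 = Z,  H_3 = 0.

Fix the vertex order 0 < 1 < 2 < 3 < 4 < 5 < 6 < 7 < 8 < 9 < 10 and write every simplex with vertices in increasing order. Then dim K = 3 and the simplices of K are:

  0-simplices (11): [0], [1], [2], [3], [4], [5], [6], [7], [8], [9], [10]
  1-simplices (27): (27 of them)
  2-simplices (18): (18 of them)
  3-simplices (1): [0,2,6,9]

so the chain groups are C_0 ≅ Z^11, C_1 ≅ Z^27, C_2 ≅ Z^18, C_3 ≅ Z^1.

∂_1: C_1 → C_0 sends each edge [p,q] (with p < q) to q − p. For instance
  ∂[5,8] = [8] − [5].
The 11×27 boundary matrix has rank 9 and Smith normal form diag(1,1,1,1,1,1,1,1,1).

Boundary ∂_2: C_2 → C_1 maps a triangle to the signed sum of its edges. For instance
  ∂[1,3,7] = [3,7] − [1,7] + [1,3],
  ∂[0,2,9] = [2,9] − [0,9] + [0,2].
The resulting 27×18 matrix has rank 16, and its Smith normal form has invariant factors (1,1,1,1,1,1,1,1,1,1,1,1,1,1,1,1).

Boundary ∂_3: C_3 → C_2 sends each 3-simplex σ to the alternating sum Σ_i (−1)^i (σ with its i-th vertex removed). For instance
  ∂[0,2,6,9] = [2,6,9] − [0,6,9] + [0,2,9] − [0,2,6].
This gives a 18×1 integer matrix of rank 1; reducing to Smith normal form yields diagonal entries (1).

Computing H_k = (kernel of ∂_k) / (image of ∂_{k+1}):

  H_0: rank C_0 − rank ∂_1 = 11 − 9 = 2, and the invariant factors of ∂_1 are all 1, so H_0 = Z^2.
  H_1: rank ker ∂_1 − rank ∂_2 = (27 − 9) − 16 = 2, and the invariant factors of ∂_2 are all 1, so H_1 = Z^2.
  H_2: rank ker ∂_2 − rank ∂_3 = (18 − 16) − 1 = 1, and the invariant factors of ∂_3 are all 1, so H_2 = Z.
  H_3: rank ker ∂_3 − rank ∂_4 = (1 − 1) − 0 = 0, and there is no ∂_4, so H_3 = 0.

(K is a triangulation of the disjoint union of the 3-simplex and the torus T^2.)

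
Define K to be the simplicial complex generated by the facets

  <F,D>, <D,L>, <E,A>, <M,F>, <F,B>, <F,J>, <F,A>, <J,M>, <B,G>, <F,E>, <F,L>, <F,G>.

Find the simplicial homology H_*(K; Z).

Take the total order A < B < D < E < F < G < J < L < M on the vertex set. Then K (dimension 1) consists of the simplices:

  0-simplices (9): A, B, D, E, F, G, J, L, M
  1-simplices (12): AE, AF, BF, BG, DF, DL, EF, FG, FJ, FL, FM, JM

so the chain groups are C_0 ≅ Z^9, C_1 ≅ Z^12.

Boundary ∂_1: C_1 → C_0 maps an edge to its endpoints' difference, ∂[p,q] = q − p. For instance
  ∂FJ = J − F.
As a 9×12 matrix over Z this has rank 8, with invariant factors (1,1,1,1,1,1,1,1).

Now H_k = ker ∂_k / im ∂_{k+1}, so:

  H_0: rank C_0 − rank ∂_1 = 9 − 8 = 1, and the invariant factors of ∂_1 are all 1, so H_0 = Z.
  H_1: rank ker ∂_1 − rank ∂_2 = (12 − 8) − 0 = 4, and there is no ∂_2, so H_1 = Z^4.

As a check, the Euler characteristic is 9 − 12 = -3, which agrees with 1 − 4 = -3.

H_0 = Z,  H_1 = Z^4.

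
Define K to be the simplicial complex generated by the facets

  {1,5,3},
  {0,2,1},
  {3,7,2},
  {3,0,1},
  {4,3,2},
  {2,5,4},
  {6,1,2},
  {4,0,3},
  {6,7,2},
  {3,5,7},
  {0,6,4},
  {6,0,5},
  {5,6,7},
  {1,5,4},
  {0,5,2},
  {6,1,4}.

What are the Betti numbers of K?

Take the total order 0 < 1 < 2 < 3 < 4 < 5 < 6 < 7 on the vertex set. Then K (dimension 2) consists of the simplices:

  0-simplices (8): [0], [1], [2], [3], [4], [5], [6], [7]
  1-simplices (24): (24 of them)
  2-simplices (16): [0,1,2], [0,1,3], [0,2,5], [0,3,4], [0,4,6], [0,5,6], [1,2,6], [1,3,5], [1,4,5], [1,4,6], [2,3,4], [2,3,7], [2,4,5], [2,6,7], [3,5,7], [5,6,7]

giving chain groups C_0 ≅ Z^8, C_1 ≅ Z^24, C_2 ≅ Z^16.

The boundary map ∂_1: C_1 → C_0 is given by ∂[p,q] = [q] − [p].
The 8×24 boundary matrix has rank 7 and Smith normal form diag(1,1,1,1,1,1,1).

∂_2: C_2 → C_1 acts by ∂[p,q,r] = [q,r] − [p,r] + [p,q]. For instance
  ∂[2,6,7] = [6,7] − [2,7] + [2,6],
  ∂[1,2,6] = [2,6] − [1,6] + [1,2].
As a 24×16 matrix over Z this has rank 15, with invariant factors (1,1,1,1,1,1,1,1,1,1,1,1,1,1,1).

Computing H_k = (kernel of ∂_k) / (image of ∂_{k+1}):

  H_0: rank C_0 − rank ∂_1 = 8 − 7 = 1, and the invariant factors of ∂_1 are all 1, so H_0 = Z.
  H_1: rank ker ∂_1 − rank ∂_2 = (24 − 7) − 15 = 2, and the invariant factors of ∂_2 are all 1, so H_1 = Z^2.
  H_2: rank ker ∂_2 − rank ∂_3 = (16 − 15) − 0 = 1, and there is no ∂_3, so H_2 = Z.

As a check, the Euler characteristic is 8 − 24 + 16 = 0, which agrees with 1 − 2 + 1 = 0.

Hence the Betti numbers are b_0 = 1, b_1 = 2, b_2 = 1.

b_0 = 1, b_1 = 2, b_2 = 1.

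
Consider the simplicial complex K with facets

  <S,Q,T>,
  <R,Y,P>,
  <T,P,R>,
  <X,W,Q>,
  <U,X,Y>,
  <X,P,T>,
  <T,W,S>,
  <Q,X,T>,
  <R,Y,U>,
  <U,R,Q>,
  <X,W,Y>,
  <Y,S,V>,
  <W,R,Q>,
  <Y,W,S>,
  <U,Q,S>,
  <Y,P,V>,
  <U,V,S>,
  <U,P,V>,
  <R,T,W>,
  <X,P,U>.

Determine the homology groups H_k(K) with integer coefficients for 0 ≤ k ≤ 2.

Fix the vertex order P < Q < R < S < T < U < V < W < X < Y and write every simplex with vertices in increasing order. Then dim K = 2 and the simplices of K are:

  0-simplices (10): P, Q, R, S, T, U, V, W, X, Y
  1-simplices (30): PR, PT, PU, PV, PX, PY, QR, QS, QT, QU, QW, QX, RT, RU, RW, RY, ST, SU, SV, SW, SY, TW, TX, UV, UX, UY, VY, WX, WY, XY
  2-simplices (20): PRT, PRY, PTX, PUV, PUX, PVY, QRU, QRW, QST, QSU, QTX, QWX, RTW, RUY, STW, SUV, SVY, SWY, UXY, WXY

Hence C_0 ≅ Z^10, C_1 ≅ Z^30, C_2 ≅ Z^20.

The boundary map ∂_1: C_1 → C_0 is given by ∂[p,q] = [q] − [p]. For instance
  ∂SV = V − S.
This gives a 10×30 integer matrix of rank 9; reducing to Smith normal form yields diagonal entries (1,1,1,1,1,1,1,1,1).

∂_2: C_2 → C_1 acts by ∂[p,q,r] = [q,r] − [p,r] + [p,q]. For instance
  ∂PRY = RY − PY + PR,
  ∂UXY = XY − UY + UX.
As a 30×20 matrix over Z this has rank 20, with invariant factors (1,1,1,1,1,1,1,1,1,1,1,1,1,1,1,1,1,1,1,2).

From H_k ≅ ker(∂_k) / im(∂_{k+1}) we obtain:

  H_0: rank C_0 − rank ∂_1 = 10 − 9 = 1, and the invariant factors of ∂_1 are all 1, so H_0 = Z.
  H_1: rank ker ∂_1 − rank ∂_2 = (30 − 9) − 20 = 1, and ∂_2 has invariant factor 2 > 1, so H_1 = Z ⊕ Z_2.
  H_2: rank ker ∂_2 − rank ∂_3 = (20 − 20) − 0 = 0, and there is no ∂_3, so H_2 = 0.

As a check, the Euler characteristic is 10 − 30 + 20 = 0, which agrees with 1 − 1 + 0 = 0.

H_0 = Z,  H_1 = Z ⊕ Z_2,  H_2 = 0.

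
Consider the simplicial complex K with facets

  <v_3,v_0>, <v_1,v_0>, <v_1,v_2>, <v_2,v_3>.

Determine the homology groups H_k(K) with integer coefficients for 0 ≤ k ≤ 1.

We work with the vertex ordering v_0 < v_1 < v_2 < v_3. The simplices of K, each written with vertices in increasing order, are:

  0-simplices (4): [v_0], [v_1], [v_2], [v_3]
  1-simplices (4): [v_0,v_1], [v_0,v_3], [v_1,v_2], [v_2,v_3]

Hence C_0 ≅ Z^4, C_1 ≅ Z^4.

Boundary ∂_1: C_1 → C_0 maps an edge to its endpoints' difference, ∂[p,q] = q − p.
This gives a 4×4 integer matrix of rank 3; reducing to Smith normal form yields diagonal entries (1,1,1).

From H_k ≅ ker(∂_k) / im(∂_{k+1}) we obtain:

  H_0: rank C_0 − rank ∂_1 = 4 − 3 = 1, and the invariant factors of ∂_1 are all 1, so H_0 ≅ Z.
  H_1: rank ker ∂_1 − rank ∂_2 = (4 − 3) − 0 = 1, and there is no ∂_2, so H_1 ≅ Z.

As a check, the Euler characteristic is 4 − 4 = 0, which agrees with 1 − 1 = 0.

H_0 = Z,  H_1 = Z.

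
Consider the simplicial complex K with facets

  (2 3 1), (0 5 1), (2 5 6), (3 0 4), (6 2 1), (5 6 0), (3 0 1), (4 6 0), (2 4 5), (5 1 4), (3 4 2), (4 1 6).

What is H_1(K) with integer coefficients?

Fix the vertex order 0 < 1 < 2 < 3 < 4 < 5 < 6 and write every simplex with vertices in increasing order. Then dim K = 2 and the simplices of K are:

  0-simplices (7): [0], [1], [2], [3], [4], [5], [6]
  1-simplices (18): [0,1], [0,3], [0,4], [0,5], [0,6], [1,2], [1,3], [1,4], [1,5], [1,6], [2,3], [2,4], [2,5], [2,6], [3,4], [4,5], [4,6], [5,6]
  2-simplices (12): [0,1,3], [0,1,5], [0,3,4], [0,4,6], [0,5,6], [1,2,3], [1,2,6], [1,4,5], [1,4,6], [2,3,4], [2,4,5], [2,5,6]

so the chain groups are C_0 ≅ Z^7, C_1 ≅ Z^18, C_2 ≅ Z^12.

Boundary ∂_1: C_1 → C_0 sends each edge [p,q] (with p < q) to q − p. For instance
  ∂[1,5] = [5] − [1].
The 7×18 boundary matrix has rank 6 and Smith normal form diag(1,1,1,1,1,1).

The boundary map ∂_2: C_2 → C_1 maps a triangle to the signed sum of its edges. For instance
  ∂[2,4,5] = [4,5] − [2,5] + [2,4],
  ∂[1,4,5] = [4,5] − [1,5] + [1,4].
As a 18×12 matrix over Z this has rank 12, with invariant factors (1,1,1,1,1,1,1,1,1,1,1,2).

From H_k ≅ ker(∂_k) / im(∂_{k+1}) we obtain:

  H_1: rank ker ∂_1 − rank ∂_2 = (18 − 6) − 12 = 0, and ∂_2 has invariant factor 2 > 1, so H_1 = Z/2.

H_1 = Z/2.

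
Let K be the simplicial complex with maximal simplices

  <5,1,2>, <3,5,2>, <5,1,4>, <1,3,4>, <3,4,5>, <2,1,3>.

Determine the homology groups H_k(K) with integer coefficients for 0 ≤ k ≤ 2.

H_0 = Z,  H_1 = 0,  H_2 = Z.

Fix the vertex order 1 < 2 < 3 < 4 < 5 and write every simplex with vertices in increasing order. Then dim K = 2 and the simplices of K are:

  0-simplices (5): [1], [2], [3], [4], [5]
  1-simplices (9): [1,2], [1,3], [1,4], [1,5], [2,3], [2,5], [3,4], [3,5], [4,5]
  2-simplices (6): [1,2,3], [1,2,5], [1,3,4], [1,4,5], [2,3,5], [3,4,5]

giving chain groups C_0 ≅ Z^5, C_1 ≅ Z^9, C_2 ≅ Z^6.

∂_1: C_1 → C_0 is given by ∂[p,q] = [q] − [p].
The resulting 5×9 matrix has rank 4, and its Smith normal form has invariant factors (1,1,1,1).

∂_2: C_2 → C_1 maps a triangle to the signed sum of its edges. For instance
  ∂[1,2,5] = [2,5] − [1,5] + [1,2],
  ∂[3,4,5] = [4,5] − [3,5] + [3,4].
The 9×6 boundary matrix has rank 5 and Smith normal form diag(1,1,1,1,1).

Reading off H_k = ker ∂_k / im ∂_{k+1}:

  H_0: rank C_0 − rank ∂_1 = 5 − 4 = 1, and the invariant factors of ∂_1 are all 1, so H_0 = Z.
  H_1: rank ker ∂_1 − rank ∂_2 = (9 − 4) − 5 = 0, and the invariant factors of ∂_2 are all 1, so H_1 = 0.
  H_2: rank ker ∂_2 − rank ∂_3 = (6 − 5) − 0 = 1, and there is no ∂_3, so H_2 = Z.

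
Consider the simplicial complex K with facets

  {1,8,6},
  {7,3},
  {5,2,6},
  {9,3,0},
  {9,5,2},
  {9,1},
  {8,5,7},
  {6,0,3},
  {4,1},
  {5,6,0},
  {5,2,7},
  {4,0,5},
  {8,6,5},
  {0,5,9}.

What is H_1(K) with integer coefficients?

H_1 ≅ Z^3.

We work with the vertex ordering 0 < 1 < 2 < 3 < 4 < 5 < 6 < 7 < 8 < 9. The simplices of K, each written with vertices in increasing order, are:

  0-simplices (10): [0], [1], [2], [3], [4], [5], [6], [7], [8], [9]
  1-simplices (23): [0,3], [0,4], [0,5], [0,6], [0,9], [1,4], [1,6], [1,8], [1,9], [2,5], [2,6], [2,7], [2,9], [3,6], [3,7], [3,9], [4,5], [5,6], [5,7], [5,8], [5,9], [6,8], [7,8]
  2-simplices (11): [0,3,6], [0,3,9], [0,4,5], [0,5,6], [0,5,9], [1,6,8], [2,5,6], [2,5,7], [2,5,9], [5,6,8], [5,7,8]

so the chain groups are C_0 ≅ Z^10, C_1 ≅ Z^23, C_2 ≅ Z^11.

∂_1: C_1 → C_0 maps an edge to its endpoints' difference, ∂[p,q] = q − p. For instance
  ∂[7,8] = [8] − [7].
This gives a 10×23 integer matrix of rank 9; reducing to Smith normal form yields diagonal entries (1,1,1,1,1,1,1,1,1).

The boundary map ∂_2: C_2 → C_1 maps a triangle to the signed sum of its edges. For instance
  ∂[5,7,8] = [7,8] − [5,8] + [5,7],
  ∂[2,5,6] = [5,6] − [2,6] + [2,5].
The 23×11 boundary matrix has rank 11 and Smith normal form diag(1,1,1,1,1,1,1,1,1,1,1).

Now H_k = ker ∂_k / im ∂_{k+1}, so:

  H_1: rank ker ∂_1 − rank ∂_2 = (23 − 9) − 11 = 3, and the invariant factors of ∂_2 are all 1, so H_1 = Z^3.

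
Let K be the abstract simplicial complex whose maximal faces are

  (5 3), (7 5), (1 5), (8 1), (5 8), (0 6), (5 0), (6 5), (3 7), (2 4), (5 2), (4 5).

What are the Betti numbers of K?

Take the total order 0 < 1 < 2 < 3 < 4 < 5 < 6 < 7 < 8 on the vertex set. Then K (dimension 1) consists of the simplices:

  0-simplices (9): [0], [1], [2], [3], [4], [5], [6], [7], [8]
  1-simplices (12): [0,5], [0,6], [1,5], [1,8], [2,4], [2,5], [3,5], [3,7], [4,5], [5,6], [5,7], [5,8]

giving chain groups C_0 ≅ Z^9, C_1 ≅ Z^12.

Boundary ∂_1: C_1 → C_0 maps an edge to its endpoints' difference, ∂[p,q] = q − p. For instance
  ∂[5,7] = [7] − [5].
The resulting 9×12 matrix has rank 8, and its Smith normal form has invariant factors (1,1,1,1,1,1,1,1).

Now H_k = ker ∂_k / im ∂_{k+1}, so:

  H_0: rank C_0 − rank ∂_1 = 9 − 8 = 1, and the invariant factors of ∂_1 are all 1, so H_0 ≅ Z.
  H_1: rank ker ∂_1 − rank ∂_2 = (12 − 8) − 0 = 4, and there is no ∂_2, so H_1 ≅ Z^4.

As a check, the Euler characteristic is 9 − 12 = -3, which agrees with 1 − 4 = -3.
(K is a triangulation of a wedge of 4 circles.)

Hence the Betti numbers are b_0 = 1, b_1 = 4.

b_0 = 1, b_1 = 4.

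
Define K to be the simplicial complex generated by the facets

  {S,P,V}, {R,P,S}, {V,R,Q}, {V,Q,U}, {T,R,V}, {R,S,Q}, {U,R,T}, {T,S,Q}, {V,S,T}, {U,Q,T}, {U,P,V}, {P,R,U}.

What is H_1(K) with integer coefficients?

Order the vertices as P < Q < R < S < T < U < V. Listing each simplex with vertices in this order, K has dimension 2 with simplices:

  0-simplices (7): P, Q, R, S, T, U, V
  1-simplices (18): PR, PS, PU, PV, QR, QS, QT, QU, QV, RS, RT, RU, RV, ST, SV, TU, TV, UV
  2-simplices (12): PRS, PRU, PSV, PUV, QRS, QRV, QST, QTU, QUV, RTU, RTV, STV

giving chain groups C_0 ≅ Z^7, C_1 ≅ Z^18, C_2 ≅ Z^12.

∂_1: C_1 → C_0 sends each edge [p,q] (with p < q) to q − p.
The 7×18 boundary matrix has rank 6 and Smith normal form diag(1,1,1,1,1,1).

Boundary ∂_2: C_2 → C_1 maps a triangle to the signed sum of its edges. For instance
  ∂PUV = UV − PV + PU,
  ∂STV = TV − SV + ST.
This gives a 18×12 integer matrix of rank 12; reducing to Smith normal form yields diagonal entries (1,1,1,1,1,1,1,1,1,1,1,2).

Reading off H_k = ker ∂_k / im ∂_{k+1}:

  H_1: rank ker ∂_1 − rank ∂_2 = (18 − 6) − 12 = 0, and ∂_2 has invariant factor 2 > 1, so H_1 ≅ Z/2.

H_1 = Z/2.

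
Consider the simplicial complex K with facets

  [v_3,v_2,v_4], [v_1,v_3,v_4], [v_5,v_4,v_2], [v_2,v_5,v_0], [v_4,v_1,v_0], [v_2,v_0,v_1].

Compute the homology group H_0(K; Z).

We work with the vertex ordering v_0 < v_1 < v_2 < v_3 < v_4 < v_5. The simplices of K, each written with vertices in increasing order, are:

  0-simplices (6): [v_0], [v_1], [v_2], [v_3], [v_4], [v_5]
  1-simplices (12): [v_0,v_1], [v_0,v_2], [v_0,v_4], [v_0,v_5], [v_1,v_2], [v_1,v_3], [v_1,v_4], [v_2,v_3], [v_2,v_4], [v_2,v_5], [v_3,v_4], [v_4,v_5]
  2-simplices (6): [v_0,v_1,v_2], [v_0,v_1,v_4], [v_0,v_2,v_5], [v_1,v_3,v_4], [v_2,v_3,v_4], [v_2,v_4,v_5]

giving chain groups C_0 ≅ Z^6, C_1 ≅ Z^12, C_2 ≅ Z^6.

The boundary map ∂_1: C_1 → C_0 is given by ∂[p,q] = [q] − [p].
This gives a 6×12 integer matrix of rank 5; reducing to Smith normal form yields diagonal entries (1,1,1,1,1).

∂_2: C_2 → C_1 acts by ∂[p,q,r] = [q,r] − [p,r] + [p,q]. For instance
  ∂[v_0,v_1,v_2] = [v_1,v_2] − [v_0,v_2] + [v_0,v_1],
  ∂[v_2,v_4,v_5] = [v_4,v_5] − [v_2,v_5] + [v_2,v_4].
This gives a 12×6 integer matrix of rank 6; reducing to Smith normal form yields diagonal entries (1,1,1,1,1,1).

From H_k ≅ ker(∂_k) / im(∂_{k+1}) we obtain:

  H_0: rank C_0 − rank ∂_1 = 6 − 5 = 1, and the invariant factors of ∂_1 are all 1, so H_0 ≅ Z.

H_0 ≅ Z.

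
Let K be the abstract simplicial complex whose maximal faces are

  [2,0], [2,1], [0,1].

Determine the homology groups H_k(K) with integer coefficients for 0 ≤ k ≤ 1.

K has 3 vertices, 3 edges.
rank ∂_0 = 0, rank ∂_1 = 2 ⇒ b_0 = 3 − 0 − 2 = 1; all invariant factors of ∂_1 are 1 so no torsion. So H_0 ≅ Z.
rank ∂_1 = 2, rank ∂_2 = 0 ⇒ b_1 = 3 − 2 − 0 = 1. So H_1 ≅ Z.

H_0 = Z,  H_1 = Z.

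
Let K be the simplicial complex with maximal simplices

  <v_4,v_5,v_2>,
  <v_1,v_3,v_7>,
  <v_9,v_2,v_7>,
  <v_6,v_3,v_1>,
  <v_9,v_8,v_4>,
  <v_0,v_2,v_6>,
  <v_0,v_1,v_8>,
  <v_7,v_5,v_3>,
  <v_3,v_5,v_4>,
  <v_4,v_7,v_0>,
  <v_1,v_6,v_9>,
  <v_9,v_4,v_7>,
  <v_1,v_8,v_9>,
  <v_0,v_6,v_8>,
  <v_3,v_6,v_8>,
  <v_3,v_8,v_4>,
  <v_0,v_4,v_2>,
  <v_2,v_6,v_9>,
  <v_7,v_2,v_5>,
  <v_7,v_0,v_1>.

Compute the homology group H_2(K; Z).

H_2 = 0.

We work with the vertex ordering v_0 < v_1 < v_2 < v_3 < v_4 < v_5 < v_6 < v_7 < v_8 < v_9. The simplices of K, each written with vertices in increasing order, are:

  0-simplices (10): [v_0], [v_1], [v_2], [v_3], [v_4], [v_5], [v_6], [v_7], [v_8], [v_9]
  1-simplices (30): (30 of them)
  2-simplices (20): (20 of them)

so the chain groups are C_0 ≅ Z^10, C_1 ≅ Z^30, C_2 ≅ Z^20.

∂_1: C_1 → C_0 is given by ∂[p,q] = [q] − [p]. For instance
  ∂[v_4,v_7] = [v_7] − [v_4].
As a 10×30 matrix over Z this has rank 9, with invariant factors (1,1,1,1,1,1,1,1,1).

∂_2: C_2 → C_1 sends each 2-simplex [p,q,r] to [q,r] − [p,r] + [p,q]. For instance
  ∂[v_1,v_3,v_7] = [v_3,v_7] − [v_1,v_7] + [v_1,v_3],
  ∂[v_3,v_4,v_5] = [v_4,v_5] − [v_3,v_5] + [v_3,v_4].
This gives a 30×20 integer matrix of rank 20; reducing to Smith normal form yields diagonal entries (1,1,1,1,1,1,1,1,1,1,1,1,1,1,1,1,1,1,1,2).

Now H_k = ker ∂_k / im ∂_{k+1}, so:

  H_2: rank ker ∂_2 − rank ∂_3 = (20 − 20) − 0 = 0, and there is no ∂_3, so H_2 ≅ 0.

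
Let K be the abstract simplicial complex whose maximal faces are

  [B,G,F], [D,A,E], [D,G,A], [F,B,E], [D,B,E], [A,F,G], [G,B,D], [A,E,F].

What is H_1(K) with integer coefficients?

H_1 ≅ 0.

We work with the vertex ordering A < B < D < E < F < G. The simplices of K, each written with vertices in increasing order, are:

  0-simplices (6): A, B, D, E, F, G
  1-simplices (12): AD, AE, AF, AG, BD, BE, BF, BG, DE, DG, EF, FG
  2-simplices (8): ADE, ADG, AEF, AFG, BDE, BDG, BEF, BFG

giving chain groups C_0 ≅ Z^6, C_1 ≅ Z^12, C_2 ≅ Z^8.

The boundary map ∂_1: C_1 → C_0 is given by ∂[p,q] = [q] − [p].
The resulting 6×12 matrix has rank 5, and its Smith normal form has invariant factors (1,1,1,1,1).

Boundary ∂_2: C_2 → C_1 maps a triangle to the signed sum of its edges. For instance
  ∂AEF = EF − AF + AE,
  ∂ADG = DG − AG + AD.
The resulting 12×8 matrix has rank 7, and its Smith normal form has invariant factors (1,1,1,1,1,1,1).

From H_k ≅ ker(∂_k) / im(∂_{k+1}) we obtain:

  H_1: rank ker ∂_1 − rank ∂_2 = (12 − 5) − 7 = 0, and the invariant factors of ∂_2 are all 1, so H_1 ≅ 0.

(K is a triangulation of the 2-sphere S^2.)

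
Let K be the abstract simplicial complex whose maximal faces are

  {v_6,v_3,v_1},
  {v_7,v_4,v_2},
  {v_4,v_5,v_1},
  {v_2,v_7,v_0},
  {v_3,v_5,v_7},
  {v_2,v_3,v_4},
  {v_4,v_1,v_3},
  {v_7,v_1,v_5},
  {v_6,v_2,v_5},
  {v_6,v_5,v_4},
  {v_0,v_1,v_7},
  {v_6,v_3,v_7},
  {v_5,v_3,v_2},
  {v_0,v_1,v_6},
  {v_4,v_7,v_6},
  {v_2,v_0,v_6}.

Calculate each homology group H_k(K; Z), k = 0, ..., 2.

Fix the vertex order v_0 < v_1 < v_2 < v_3 < v_4 < v_5 < v_6 < v_7 and write every simplex with vertices in increasing order. Then dim K = 2 and the simplices of K are:

  0-simplices (8): [v_0], [v_1], [v_2], [v_3], [v_4], [v_5], [v_6], [v_7]
  1-simplices (24): (24 of them)
  2-simplices (16): (16 of them)

so the chain groups are C_0 ≅ Z^8, C_1 ≅ Z^24, C_2 ≅ Z^16.

∂_1: C_1 → C_0 is given by ∂[p,q] = [q] − [p]. For instance
  ∂[v_5,v_7] = [v_7] − [v_5].
The 8×24 boundary matrix has rank 7 and Smith normal form diag(1,1,1,1,1,1,1).

The boundary map ∂_2: C_2 → C_1 maps a triangle to the signed sum of its edges. For instance
  ∂[v_0,v_2,v_6] = [v_2,v_6] − [v_0,v_6] + [v_0,v_2],
  ∂[v_1,v_3,v_6] = [v_3,v_6] − [v_1,v_6] + [v_1,v_3].
This gives a 24×16 integer matrix of rank 15; reducing to Smith normal form yields diagonal entries (1,1,1,1,1,1,1,1,1,1,1,1,1,1,1).

Computing H_k = (kernel of ∂_k) / (image of ∂_{k+1}):

  H_0: rank C_0 − rank ∂_1 = 8 − 7 = 1, and the invariant factors of ∂_1 are all 1, so H_0 = Z.
  H_1: rank ker ∂_1 − rank ∂_2 = (24 − 7) − 15 = 2, and the invariant factors of ∂_2 are all 1, so H_1 = Z^2.
  H_2: rank ker ∂_2 − rank ∂_3 = (16 − 15) − 0 = 1, and there is no ∂_3, so H_2 = Z.

H_0 ≅ Z,  H_1 ≅ Z^2,  H_2 ≅ Z.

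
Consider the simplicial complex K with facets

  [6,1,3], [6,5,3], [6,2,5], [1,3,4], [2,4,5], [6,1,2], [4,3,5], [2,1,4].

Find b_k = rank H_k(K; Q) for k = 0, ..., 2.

We work with the vertex ordering 1 < 2 < 3 < 4 < 5 < 6. The simplices of K, each written with vertices in increasing order, are:

  0-simplices (6): [1], [2], [3], [4], [5], [6]
  1-simplices (12): [1,2], [1,3], [1,4], [1,6], [2,4], [2,5], [2,6], [3,4], [3,5], [3,6], [4,5], [5,6]
  2-simplices (8): [1,2,4], [1,2,6], [1,3,4], [1,3,6], [2,4,5], [2,5,6], [3,4,5], [3,5,6]

so the chain groups are C_0 ≅ Z^6, C_1 ≅ Z^12, C_2 ≅ Z^8.

Boundary ∂_1: C_1 → C_0 sends each edge [p,q] (with p < q) to q − p. For instance
  ∂[5,6] = [6] − [5].
As a 6×12 matrix over Z this has rank 5, with invariant factors (1,1,1,1,1).

Boundary ∂_2: C_2 → C_1 maps a triangle to the signed sum of its edges. For instance
  ∂[2,4,5] = [4,5] − [2,5] + [2,4],
  ∂[3,4,5] = [4,5] − [3,5] + [3,4].
The resulting 12×8 matrix has rank 7, and its Smith normal form has invariant factors (1,1,1,1,1,1,1).

From H_k ≅ ker(∂_k) / im(∂_{k+1}) we obtain:

  H_0: rank C_0 − rank ∂_1 = 6 − 5 = 1, and the invariant factors of ∂_1 are all 1, so H_0 ≅ Z.
  H_1: rank ker ∂_1 − rank ∂_2 = (12 − 5) − 7 = 0, and the invariant factors of ∂_2 are all 1, so H_1 ≅ 0.
  H_2: rank ker ∂_2 − rank ∂_3 = (8 − 7) − 0 = 1, and there is no ∂_3, so H_2 ≅ Z.

(K is a triangulation of the 2-sphere S^2.)

Hence the Betti numbers are b_0 = 1, b_1 = 0, b_2 = 1.

b_0 = 1, b_1 = 0, b_2 = 1.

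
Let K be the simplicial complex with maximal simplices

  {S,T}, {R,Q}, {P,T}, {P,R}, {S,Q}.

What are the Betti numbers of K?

Order the vertices as P < Q < R < S < T. Listing each simplex with vertices in this order, K has dimension 1 with simplices:

  0-simplices (5): P, Q, R, S, T
  1-simplices (5): PR, PT, QR, QS, ST

so the chain groups are C_0 ≅ Z^5, C_1 ≅ Z^5.

∂_1: C_1 → C_0 sends each edge [p,q] (with p < q) to q − p. For instance
  ∂PR = R − P.
The resulting 5×5 matrix has rank 4, and its Smith normal form has invariant factors (1,1,1,1).

Reading off H_k = ker ∂_k / im ∂_{k+1}:

  H_0: rank C_0 − rank ∂_1 = 5 − 4 = 1, and the invariant factors of ∂_1 are all 1, so H_0 ≅ Z.
  H_1: rank ker ∂_1 − rank ∂_2 = (5 − 4) − 0 = 1, and there is no ∂_2, so H_1 ≅ Z.

As a check, the Euler characteristic is 5 − 5 = 0, which agrees with 1 − 1 = 0.
(K is a triangulation of the circle S^1.)

Hence the Betti numbers are b_0 = 1, b_1 = 1.

b_0 = 1, b_1 = 1.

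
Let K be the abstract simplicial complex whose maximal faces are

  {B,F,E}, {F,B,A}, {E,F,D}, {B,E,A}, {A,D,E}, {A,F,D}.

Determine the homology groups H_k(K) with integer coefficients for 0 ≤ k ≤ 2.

H_0 = Z,  H_1 = 0,  H_2 = Z.

We work with the vertex ordering A < B < D < E < F. The simplices of K, each written with vertices in increasing order, are:

  0-simplices (5): A, B, D, E, F
  1-simplices (9): AB, AD, AE, AF, BE, BF, DE, DF, EF
  2-simplices (6): ABE, ABF, ADE, ADF, BEF, DEF

so the chain groups are C_0 ≅ Z^5, C_1 ≅ Z^9, C_2 ≅ Z^6.

The boundary map ∂_1: C_1 → C_0 sends each edge [p,q] (with p < q) to q − p. For instance
  ∂BE = E − B.
As a 5×9 matrix over Z this has rank 4, with invariant factors (1,1,1,1).

∂_2: C_2 → C_1 maps a triangle to the signed sum of its edges. For instance
  ∂ABE = BE − AE + AB,
  ∂ADE = DE − AE + AD.
The 9×6 boundary matrix has rank 5 and Smith normal form diag(1,1,1,1,1).

Now H_k = ker ∂_k / im ∂_{k+1}, so:

  H_0: rank C_0 − rank ∂_1 = 5 − 4 = 1, and the invariant factors of ∂_1 are all 1, so H_0 = Z.
  H_1: rank ker ∂_1 − rank ∂_2 = (9 − 4) − 5 = 0, and the invariant factors of ∂_2 are all 1, so H_1 = 0.
  H_2: rank ker ∂_2 − rank ∂_3 = (6 − 5) − 0 = 1, and there is no ∂_3, so H_2 = Z.

As a check, the Euler characteristic is 5 − 9 + 6 = 2, which agrees with 1 − 0 + 1 = 2.
(K is a triangulation of the 2-sphere S^2.)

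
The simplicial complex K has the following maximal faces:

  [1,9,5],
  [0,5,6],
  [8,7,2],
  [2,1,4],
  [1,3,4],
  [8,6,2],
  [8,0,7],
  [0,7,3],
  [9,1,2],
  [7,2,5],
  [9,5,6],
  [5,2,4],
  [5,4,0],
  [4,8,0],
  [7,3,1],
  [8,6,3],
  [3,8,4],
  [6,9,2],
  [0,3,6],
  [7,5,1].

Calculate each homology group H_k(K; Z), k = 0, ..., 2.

H_0 = Z,  H_1 = Z ⊕ Z/2Z,  H_2 = 0.

Order the vertices as 0 < 1 < 2 < 3 < 4 < 5 < 6 < 7 < 8 < 9. Listing each simplex with vertices in this order, K has dimension 2 with simplices:

  0-simplices (10): [0], [1], [2], [3], [4], [5], [6], [7], [8], [9]
  1-simplices (30): (30 of them)
  2-simplices (20): (20 of them)

so the chain groups are C_0 ≅ Z^10, C_1 ≅ Z^30, C_2 ≅ Z^20.

Boundary ∂_1: C_1 → C_0 is given by ∂[p,q] = [q] − [p].
The 10×30 boundary matrix has rank 9 and Smith normal form diag(1,1,1,1,1,1,1,1,1).

∂_2: C_2 → C_1 sends each 2-simplex [p,q,r] to [q,r] − [p,r] + [p,q]. For instance
  ∂[1,3,7] = [3,7] − [1,7] + [1,3],
  ∂[0,4,8] = [4,8] − [0,8] + [0,4].
The 30×20 boundary matrix has rank 20 and Smith normal form diag(1,1,1,1,1,1,1,1,1,1,1,1,1,1,1,1,1,1,1,2).

From H_k ≅ ker(∂_k) / im(∂_{k+1}) we obtain:

  H_0: rank C_0 − rank ∂_1 = 10 − 9 = 1, and the invariant factors of ∂_1 are all 1, so H_0 = Z.
  H_1: rank ker ∂_1 − rank ∂_2 = (30 − 9) − 20 = 1, and ∂_2 has invariant factor 2 > 1, so H_1 = Z ⊕ Z/2Z.
  H_2: rank ker ∂_2 − rank ∂_3 = (20 − 20) − 0 = 0, and there is no ∂_3, so H_2 = 0.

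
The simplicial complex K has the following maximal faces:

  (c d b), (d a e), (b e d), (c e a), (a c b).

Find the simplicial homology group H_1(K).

K has 5 vertices, 10 edges, 5 triangles.
rank ∂_1 = 4, rank ∂_2 = 5 ⇒ b_1 = 10 − 4 − 5 = 1; all invariant factors of ∂_2 are 1 so no torsion. So H_1 = Z.

H_1 ≅ Z.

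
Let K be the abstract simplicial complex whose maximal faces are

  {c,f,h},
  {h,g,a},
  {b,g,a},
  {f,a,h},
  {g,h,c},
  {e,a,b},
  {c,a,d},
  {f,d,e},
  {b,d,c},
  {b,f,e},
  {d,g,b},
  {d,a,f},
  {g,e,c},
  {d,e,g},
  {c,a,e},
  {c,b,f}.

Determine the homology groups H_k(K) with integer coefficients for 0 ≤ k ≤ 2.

Order the vertices as a < b < c < d < e < f < g < h. Listing each simplex with vertices in this order, K has dimension 2 with simplices:

  0-simplices (8): a, b, c, d, e, f, g, h
  1-simplices (24): ab, ac, ad, ae, af, ag, ah, bc, bd, be, bf, bg, cd, ce, cf, cg, ch, de, df, dg, ef, eg, fh, gh
  2-simplices (16): abe, abg, acd, ace, adf, afh, agh, bcd, bcf, bdg, bef, ceg, cfh, cgh, def, deg

so the chain groups are C_0 ≅ Z^8, C_1 ≅ Z^24, C_2 ≅ Z^16.

Boundary ∂_1: C_1 → C_0 maps an edge to its endpoints' difference, ∂[p,q] = q − p. For instance
  ∂af = f − a.
The 8×24 boundary matrix has rank 7 and Smith normal form diag(1,1,1,1,1,1,1).

The boundary map ∂_2: C_2 → C_1 maps a triangle to the signed sum of its edges. For instance
  ∂deg = eg − dg + de,
  ∂abg = bg − ag + ab.
The 24×16 boundary matrix has rank 15 and Smith normal form diag(1,1,1,1,1,1,1,1,1,1,1,1,1,1,1).

Reading off H_k = ker ∂_k / im ∂_{k+1}:

  H_0: rank C_0 − rank ∂_1 = 8 − 7 = 1, and the invariant factors of ∂_1 are all 1, so H_0 ≅ Z.
  H_1: rank ker ∂_1 − rank ∂_2 = (24 − 7) − 15 = 2, and the invariant factors of ∂_2 are all 1, so H_1 ≅ Z^2.
  H_2: rank ker ∂_2 − rank ∂_3 = (16 − 15) − 0 = 1, and there is no ∂_3, so H_2 ≅ Z.

(K is a triangulation of the torus T^2.)

H_0 ≅ Z,  H_1 ≅ Z^2,  H_2 ≅ Z.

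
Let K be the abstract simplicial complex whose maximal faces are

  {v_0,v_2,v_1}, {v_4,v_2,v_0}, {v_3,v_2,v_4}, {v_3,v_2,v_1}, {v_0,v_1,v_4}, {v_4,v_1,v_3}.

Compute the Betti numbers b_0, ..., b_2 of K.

Fix the vertex order v_0 < v_1 < v_2 < v_3 < v_4 and write every simplex with vertices in increasing order. Then dim K = 2 and the simplices of K are:

  0-simplices (5): [v_0], [v_1], [v_2], [v_3], [v_4]
  1-simplices (9): [v_0,v_1], [v_0,v_2], [v_0,v_4], [v_1,v_2], [v_1,v_3], [v_1,v_4], [v_2,v_3], [v_2,v_4], [v_3,v_4]
  2-simplices (6): [v_0,v_1,v_2], [v_0,v_1,v_4], [v_0,v_2,v_4], [v_1,v_2,v_3], [v_1,v_3,v_4], [v_2,v_3,v_4]

so the chain groups are C_0 ≅ Z^5, C_1 ≅ Z^9, C_2 ≅ Z^6.

The boundary map ∂_1: C_1 → C_0 sends each edge [p,q] (with p < q) to q − p.
The 5×9 boundary matrix has rank 4 and Smith normal form diag(1,1,1,1).

∂_2: C_2 → C_1 acts by ∂[p,q,r] = [q,r] − [p,r] + [p,q]. For instance
  ∂[v_1,v_2,v_3] = [v_2,v_3] − [v_1,v_3] + [v_1,v_2],
  ∂[v_0,v_1,v_4] = [v_1,v_4] − [v_0,v_4] + [v_0,v_1].
This gives a 9×6 integer matrix of rank 5; reducing to Smith normal form yields diagonal entries (1,1,1,1,1).

From H_k ≅ ker(∂_k) / im(∂_{k+1}) we obtain:

  H_0: rank C_0 − rank ∂_1 = 5 − 4 = 1, and the invariant factors of ∂_1 are all 1, so H_0 ≅ Z.
  H_1: rank ker ∂_1 − rank ∂_2 = (9 − 4) − 5 = 0, and the invariant factors of ∂_2 are all 1, so H_1 ≅ 0.
  H_2: rank ker ∂_2 − rank ∂_3 = (6 − 5) − 0 = 1, and there is no ∂_3, so H_2 ≅ Z.

(K is a triangulation of the 2-sphere S^2.)

Hence the Betti numbers are b_0 = 1, b_1 = 0, b_2 = 1.

b_0 = 1, b_1 = 0, b_2 = 1.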